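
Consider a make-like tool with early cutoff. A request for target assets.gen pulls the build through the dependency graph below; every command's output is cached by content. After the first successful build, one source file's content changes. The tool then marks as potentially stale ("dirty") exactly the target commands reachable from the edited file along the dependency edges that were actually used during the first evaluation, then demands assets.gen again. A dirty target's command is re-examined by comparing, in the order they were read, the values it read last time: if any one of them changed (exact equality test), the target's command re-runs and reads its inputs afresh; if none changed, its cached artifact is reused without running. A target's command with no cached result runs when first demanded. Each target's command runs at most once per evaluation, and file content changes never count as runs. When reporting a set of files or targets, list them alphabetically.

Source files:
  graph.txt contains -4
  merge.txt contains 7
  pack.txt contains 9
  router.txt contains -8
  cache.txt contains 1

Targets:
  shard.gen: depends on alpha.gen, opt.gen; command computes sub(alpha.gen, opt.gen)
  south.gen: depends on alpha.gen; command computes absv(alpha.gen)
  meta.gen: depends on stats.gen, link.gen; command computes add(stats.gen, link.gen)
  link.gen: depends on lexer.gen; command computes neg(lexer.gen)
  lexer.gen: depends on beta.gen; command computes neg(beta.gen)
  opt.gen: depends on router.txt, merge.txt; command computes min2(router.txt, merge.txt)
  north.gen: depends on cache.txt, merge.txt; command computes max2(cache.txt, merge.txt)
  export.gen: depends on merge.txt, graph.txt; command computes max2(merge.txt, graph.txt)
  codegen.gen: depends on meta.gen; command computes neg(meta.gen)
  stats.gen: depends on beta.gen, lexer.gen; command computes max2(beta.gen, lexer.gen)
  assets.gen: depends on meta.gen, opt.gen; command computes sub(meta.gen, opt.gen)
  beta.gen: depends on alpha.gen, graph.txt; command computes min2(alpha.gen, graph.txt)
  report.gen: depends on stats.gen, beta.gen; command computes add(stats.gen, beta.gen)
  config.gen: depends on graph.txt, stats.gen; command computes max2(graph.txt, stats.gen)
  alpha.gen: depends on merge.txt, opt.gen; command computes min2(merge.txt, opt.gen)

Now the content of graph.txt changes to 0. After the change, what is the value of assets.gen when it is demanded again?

First demand of the output computes:
  opt.gen = min2(-8, 7) = -8
  alpha.gen = min2(7, -8) = -8
  beta.gen = min2(-8, -4) = -8
  lexer.gen = neg(-8) = 8
  link.gen = neg(8) = -8
  stats.gen = max2(-8, 8) = 8
  meta.gen = add(8, -8) = 0
  assets.gen = sub(0, -8) = 8

After the edit, cleaning proceeds:
  beta.gen: a read changed (graph.txt -4->0) — executes, giving -8 — identical to its old value.
  lexer.gen: dirty, but its reads are unchanged (beta.gen unchanged); cached 8 stands.
  link.gen: dirty, but its reads are unchanged (lexer.gen unchanged); cached -8 stands.
  stats.gen: dirty, but its reads are unchanged (beta.gen unchanged, lexer.gen unchanged); cached 8 stands.
  meta.gen: dirty, but its reads are unchanged (stats.gen unchanged, link.gen unchanged); cached 0 stands.
  assets.gen: dirty, but its reads are unchanged (meta.gen unchanged, opt.gen unchanged); cached 8 stands.

Note the absorption at beta.gen: it re-runs yet its value is the same, leaving the output's value untouched.

Demanding assets.gen again yields 8.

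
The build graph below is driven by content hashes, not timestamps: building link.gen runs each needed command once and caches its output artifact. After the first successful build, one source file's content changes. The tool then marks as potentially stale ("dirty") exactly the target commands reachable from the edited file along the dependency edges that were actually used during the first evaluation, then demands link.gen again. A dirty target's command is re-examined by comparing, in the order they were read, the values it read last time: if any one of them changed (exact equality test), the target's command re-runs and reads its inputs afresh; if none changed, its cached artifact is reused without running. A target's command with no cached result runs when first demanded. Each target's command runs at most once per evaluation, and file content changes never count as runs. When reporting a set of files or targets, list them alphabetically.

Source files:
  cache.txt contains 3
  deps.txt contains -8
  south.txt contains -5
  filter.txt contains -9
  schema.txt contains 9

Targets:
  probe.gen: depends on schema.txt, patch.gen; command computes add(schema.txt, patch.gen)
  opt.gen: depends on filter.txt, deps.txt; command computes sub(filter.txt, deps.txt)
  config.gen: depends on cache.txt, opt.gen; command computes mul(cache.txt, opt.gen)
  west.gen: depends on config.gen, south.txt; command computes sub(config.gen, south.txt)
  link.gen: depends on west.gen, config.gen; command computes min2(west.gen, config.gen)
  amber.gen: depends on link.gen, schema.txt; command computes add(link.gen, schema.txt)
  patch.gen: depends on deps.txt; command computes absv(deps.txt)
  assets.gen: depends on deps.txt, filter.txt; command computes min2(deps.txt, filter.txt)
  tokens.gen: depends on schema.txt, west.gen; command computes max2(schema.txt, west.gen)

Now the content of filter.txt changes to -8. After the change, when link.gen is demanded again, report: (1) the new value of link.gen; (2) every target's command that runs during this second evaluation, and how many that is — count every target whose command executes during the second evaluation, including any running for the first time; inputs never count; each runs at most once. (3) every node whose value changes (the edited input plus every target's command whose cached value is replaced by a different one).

link.gen now evaluates to 0.
Run set: config.gen, link.gen, opt.gen, west.gen (4 run).
Changed values: config.gen, filter.txt, link.gen, opt.gen, west.gen.

Initial pass — values computed on the first demand:
  opt.gen = sub(-9, -8) = -1
  config.gen = mul(3, -1) = -3
  west.gen = sub(-3, -5) = 2
  link.gen = min2(2, -3) = -3

Second demand — change propagation:
  opt.gen: re-runs because filter.txt -9->-8; new result 0.
  config.gen: re-runs because opt.gen -1->0; new result 0.
  west.gen: re-runs because config.gen -3->0; new result 5.
  link.gen: re-runs because west.gen 2->5; config.gen -3->0; new result 0.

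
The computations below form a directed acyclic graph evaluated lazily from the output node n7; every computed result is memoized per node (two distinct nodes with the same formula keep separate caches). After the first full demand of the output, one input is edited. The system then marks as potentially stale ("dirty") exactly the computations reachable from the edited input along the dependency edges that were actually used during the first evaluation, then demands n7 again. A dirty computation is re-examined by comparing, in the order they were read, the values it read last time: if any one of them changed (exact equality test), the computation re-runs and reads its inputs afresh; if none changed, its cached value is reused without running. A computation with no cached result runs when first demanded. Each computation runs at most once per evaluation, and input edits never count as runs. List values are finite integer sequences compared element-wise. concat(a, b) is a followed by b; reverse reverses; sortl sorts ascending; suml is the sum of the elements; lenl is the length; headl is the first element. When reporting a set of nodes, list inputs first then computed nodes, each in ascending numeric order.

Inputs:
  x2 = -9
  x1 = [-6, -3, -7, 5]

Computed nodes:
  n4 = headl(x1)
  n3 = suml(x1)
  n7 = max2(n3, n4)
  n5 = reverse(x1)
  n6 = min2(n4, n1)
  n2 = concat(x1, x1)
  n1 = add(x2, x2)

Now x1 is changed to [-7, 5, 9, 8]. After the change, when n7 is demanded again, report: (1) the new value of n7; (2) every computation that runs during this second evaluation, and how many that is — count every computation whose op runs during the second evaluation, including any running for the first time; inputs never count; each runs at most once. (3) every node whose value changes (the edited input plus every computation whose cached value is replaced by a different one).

First demand of the output computes:
  n3 = suml([-6, -3, -7, 5]) = -11
  n4 = headl([-6, -3, -7, 5]) = -6
  n7 = max2(-11, -6) = -6

After the edit, cleaning proceeds:
  n3: a read changed (x1 [-6, -3, -7, 5]->[-7, 5, 9, 8]) — executes, giving 15.
  n4: a read changed (x1 [-6, -3, -7, 5]->[-7, 5, 9, 8]) — executes, giving -7.
  n7: a read changed (n3 -11->15; n4 -6->-7) — executes, giving 15.

Demanding n7 again yields 15.
3 computations run: n3, n4, n7.
The nodes whose values change: x1, n3, n4, n7.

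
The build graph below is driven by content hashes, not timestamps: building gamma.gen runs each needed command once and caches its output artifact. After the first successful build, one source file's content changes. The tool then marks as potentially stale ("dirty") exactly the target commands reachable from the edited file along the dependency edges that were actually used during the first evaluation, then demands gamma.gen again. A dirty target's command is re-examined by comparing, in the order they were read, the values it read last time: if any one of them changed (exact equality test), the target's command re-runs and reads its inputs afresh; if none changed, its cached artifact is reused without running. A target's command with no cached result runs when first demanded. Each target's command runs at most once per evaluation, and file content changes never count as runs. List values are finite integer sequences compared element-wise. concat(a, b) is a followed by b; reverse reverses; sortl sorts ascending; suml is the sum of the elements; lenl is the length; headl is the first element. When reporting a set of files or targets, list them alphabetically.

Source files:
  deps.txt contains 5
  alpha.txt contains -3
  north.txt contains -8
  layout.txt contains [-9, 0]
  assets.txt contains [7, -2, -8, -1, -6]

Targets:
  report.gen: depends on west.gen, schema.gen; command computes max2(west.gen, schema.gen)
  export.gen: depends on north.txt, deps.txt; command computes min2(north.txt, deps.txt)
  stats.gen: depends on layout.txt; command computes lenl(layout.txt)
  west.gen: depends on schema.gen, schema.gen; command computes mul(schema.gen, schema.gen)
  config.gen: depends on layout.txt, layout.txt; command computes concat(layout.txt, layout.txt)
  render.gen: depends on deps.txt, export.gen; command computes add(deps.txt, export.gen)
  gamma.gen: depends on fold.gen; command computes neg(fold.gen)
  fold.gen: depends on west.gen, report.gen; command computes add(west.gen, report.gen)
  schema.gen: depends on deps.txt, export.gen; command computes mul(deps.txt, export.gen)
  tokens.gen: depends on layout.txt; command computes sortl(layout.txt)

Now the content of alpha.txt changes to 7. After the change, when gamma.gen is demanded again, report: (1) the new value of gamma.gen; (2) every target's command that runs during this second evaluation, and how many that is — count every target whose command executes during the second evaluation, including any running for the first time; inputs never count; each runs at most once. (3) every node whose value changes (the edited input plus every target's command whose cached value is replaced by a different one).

gamma.gen now evaluates to -3200.
Run set: none (0 run).
Changed values: alpha.txt.
The important point: nothing the output needs ever reads alpha.txt, so the edit is invisible to it.

Initial pass — values computed on the first demand:
  export.gen = min2(-8, 5) = -8
  schema.gen = mul(5, -8) = -40
  west.gen = mul(-40, -40) = 1600
  report.gen = max2(1600, -40) = 1600
  fold.gen = add(1600, 1600) = 3200
  gamma.gen = neg(3200) = -3200

Second demand — change propagation:
  no demanded computation ever read alpha.txt, so the edit dirties nothing and nothing runs.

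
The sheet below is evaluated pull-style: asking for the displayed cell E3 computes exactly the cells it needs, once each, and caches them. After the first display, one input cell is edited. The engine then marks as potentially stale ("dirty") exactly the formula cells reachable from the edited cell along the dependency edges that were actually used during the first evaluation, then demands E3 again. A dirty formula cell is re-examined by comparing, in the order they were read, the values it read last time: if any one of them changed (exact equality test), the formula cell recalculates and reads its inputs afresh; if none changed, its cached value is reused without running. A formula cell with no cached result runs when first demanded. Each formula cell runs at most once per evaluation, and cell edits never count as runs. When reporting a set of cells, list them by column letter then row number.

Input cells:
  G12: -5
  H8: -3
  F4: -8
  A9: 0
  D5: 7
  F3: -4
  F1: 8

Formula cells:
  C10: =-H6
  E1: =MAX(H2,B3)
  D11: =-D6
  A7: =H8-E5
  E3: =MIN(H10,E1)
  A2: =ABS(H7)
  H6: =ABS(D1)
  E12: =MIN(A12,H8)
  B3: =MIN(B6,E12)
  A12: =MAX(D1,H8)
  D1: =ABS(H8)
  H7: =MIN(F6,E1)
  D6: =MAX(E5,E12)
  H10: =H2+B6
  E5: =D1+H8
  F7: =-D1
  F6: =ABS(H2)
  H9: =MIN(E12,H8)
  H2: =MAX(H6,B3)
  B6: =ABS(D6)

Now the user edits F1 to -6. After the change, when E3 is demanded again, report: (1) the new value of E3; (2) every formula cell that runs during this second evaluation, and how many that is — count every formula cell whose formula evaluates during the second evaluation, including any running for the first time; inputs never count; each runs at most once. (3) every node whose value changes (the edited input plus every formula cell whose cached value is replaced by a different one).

Demanding E3 again yields 3.
0 formula cells run: none.
The nodes whose values change: F1.
Note the shortcut — nothing in the graph depends on F1 at all, so no recomputation happens.

First demand of the output computes:
  D1 = ABS(-3) = 3
  A12 = MAX(3, -3) = 3
  E5 = 3 + -3 = 0
  E12 = MIN(3, -3) = -3
  D6 = MAX(0, -3) = 0
  B6 = ABS(0) = 0
  B3 = MIN(0, -3) = -3
  H6 = ABS(3) = 3
  H2 = MAX(3, -3) = 3
  E1 = MAX(3, -3) = 3
  H10 = 3 + 0 = 3
  E3 = MIN(3, 3) = 3

After the edit, cleaning proceeds:
  no node depends on F1 at all; the second demand re-runs nothing.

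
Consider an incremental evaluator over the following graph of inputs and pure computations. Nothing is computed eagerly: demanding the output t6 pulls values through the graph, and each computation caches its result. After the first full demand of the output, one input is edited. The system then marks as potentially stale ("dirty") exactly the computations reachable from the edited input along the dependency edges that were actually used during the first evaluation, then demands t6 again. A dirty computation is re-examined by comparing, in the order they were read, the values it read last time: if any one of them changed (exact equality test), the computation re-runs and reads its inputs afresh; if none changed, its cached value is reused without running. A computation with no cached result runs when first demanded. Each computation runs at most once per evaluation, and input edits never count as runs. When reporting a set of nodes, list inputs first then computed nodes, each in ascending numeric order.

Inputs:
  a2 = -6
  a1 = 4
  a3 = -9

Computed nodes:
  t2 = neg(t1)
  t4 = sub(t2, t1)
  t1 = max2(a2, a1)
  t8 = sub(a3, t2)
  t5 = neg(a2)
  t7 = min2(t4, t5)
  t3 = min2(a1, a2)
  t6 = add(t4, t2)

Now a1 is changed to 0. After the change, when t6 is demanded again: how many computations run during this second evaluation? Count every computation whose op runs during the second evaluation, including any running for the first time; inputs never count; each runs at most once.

Initial pass — values computed on the first demand:
  t1 = max2(-6, 4) = 4
  t2 = neg(4) = -4
  t4 = sub(-4, 4) = -8
  t6 = add(-8, -4) = -12

Second demand — change propagation:
  t1: re-runs because a1 4->0; new result 0.
  t2: re-runs because t1 4->0; new result 0.
  t4: re-runs because t2 -4->0; t1 4->0; new result 0.
  t6: re-runs because t4 -8->0; t2 -4->0; new result 0.

Run set: t1, t2, t4, t6 (4 run).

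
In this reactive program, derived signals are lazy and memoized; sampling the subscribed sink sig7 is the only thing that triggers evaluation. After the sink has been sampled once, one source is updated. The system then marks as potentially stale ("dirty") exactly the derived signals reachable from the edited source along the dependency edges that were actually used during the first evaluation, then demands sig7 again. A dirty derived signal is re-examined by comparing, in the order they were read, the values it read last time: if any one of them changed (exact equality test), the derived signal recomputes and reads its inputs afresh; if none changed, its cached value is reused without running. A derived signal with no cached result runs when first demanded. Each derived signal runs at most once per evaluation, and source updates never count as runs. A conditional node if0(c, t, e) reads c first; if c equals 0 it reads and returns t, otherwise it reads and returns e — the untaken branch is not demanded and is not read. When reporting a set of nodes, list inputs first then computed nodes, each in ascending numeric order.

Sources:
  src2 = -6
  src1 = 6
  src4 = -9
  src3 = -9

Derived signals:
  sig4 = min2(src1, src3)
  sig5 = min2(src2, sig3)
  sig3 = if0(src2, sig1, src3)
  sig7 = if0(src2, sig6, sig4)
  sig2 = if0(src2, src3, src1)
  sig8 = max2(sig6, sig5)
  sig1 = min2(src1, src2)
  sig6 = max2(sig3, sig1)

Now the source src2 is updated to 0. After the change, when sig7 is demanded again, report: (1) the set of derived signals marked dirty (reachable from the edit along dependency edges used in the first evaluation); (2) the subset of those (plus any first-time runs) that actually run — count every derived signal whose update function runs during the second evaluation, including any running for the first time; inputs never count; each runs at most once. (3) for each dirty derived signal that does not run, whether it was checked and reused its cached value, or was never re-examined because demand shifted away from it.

The edit dirties: sig7.
4 derived signals run: sig1, sig3, sig6, sig7.
No dirty derived signal escaped a run.
Note the branch switch — sig1, sig3, sig6 had no cache and run now for the first time.

First demand of the output computes:
  sig4 = min2(6, -9) = -9
  sig7 = if0(src2=-6 -> else branch sig4) = -9

After the edit, cleaning proceeds:
  sig1: had never run; runs now, result 0.
  sig3: had never run; runs now, result 0.
  sig6: had never run; runs now, result 0.
  sig7: a read changed (src2 -6->0) — executes, giving 0.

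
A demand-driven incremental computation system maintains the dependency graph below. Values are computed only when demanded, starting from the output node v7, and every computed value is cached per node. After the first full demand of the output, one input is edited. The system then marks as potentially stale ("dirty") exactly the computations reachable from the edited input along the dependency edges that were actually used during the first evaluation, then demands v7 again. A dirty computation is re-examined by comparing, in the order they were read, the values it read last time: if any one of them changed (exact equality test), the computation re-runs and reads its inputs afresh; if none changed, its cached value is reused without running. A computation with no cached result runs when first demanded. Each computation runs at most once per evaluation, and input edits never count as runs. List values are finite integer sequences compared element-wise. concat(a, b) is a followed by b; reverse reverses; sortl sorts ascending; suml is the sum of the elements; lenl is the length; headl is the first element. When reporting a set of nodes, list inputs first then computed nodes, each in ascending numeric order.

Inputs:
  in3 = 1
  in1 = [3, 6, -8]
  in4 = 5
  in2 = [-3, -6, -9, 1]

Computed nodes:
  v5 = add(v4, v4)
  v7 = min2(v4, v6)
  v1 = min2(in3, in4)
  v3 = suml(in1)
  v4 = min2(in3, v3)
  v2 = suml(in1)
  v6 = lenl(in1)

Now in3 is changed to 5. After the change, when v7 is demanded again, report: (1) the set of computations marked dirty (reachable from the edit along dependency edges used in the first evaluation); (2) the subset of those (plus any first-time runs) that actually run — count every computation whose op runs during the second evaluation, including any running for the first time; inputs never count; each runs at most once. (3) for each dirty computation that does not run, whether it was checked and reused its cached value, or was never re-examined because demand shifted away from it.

Marked dirty: v4, v7.
Computations that run: v4 — 1 in total.
Checked but reused from cache: v7.
Key observation: the change is absorbed at v4 — it re-runs but produces the same value, and the output's value is unchanged.

First evaluation (everything demanded from the output):
  v3 = suml([3, 6, -8]) = 1
  v4 = min2(1, 1) = 1
  v6 = lenl([3, 6, -8]) = 3
  v7 = min2(1, 3) = 1

Propagation after the edit:
  v4: runs — in3 1->5; result 1 (same value as before).
  v7: checked — values it read are unchanged (v4 unchanged, v6 unchanged); reused cached 1 without running.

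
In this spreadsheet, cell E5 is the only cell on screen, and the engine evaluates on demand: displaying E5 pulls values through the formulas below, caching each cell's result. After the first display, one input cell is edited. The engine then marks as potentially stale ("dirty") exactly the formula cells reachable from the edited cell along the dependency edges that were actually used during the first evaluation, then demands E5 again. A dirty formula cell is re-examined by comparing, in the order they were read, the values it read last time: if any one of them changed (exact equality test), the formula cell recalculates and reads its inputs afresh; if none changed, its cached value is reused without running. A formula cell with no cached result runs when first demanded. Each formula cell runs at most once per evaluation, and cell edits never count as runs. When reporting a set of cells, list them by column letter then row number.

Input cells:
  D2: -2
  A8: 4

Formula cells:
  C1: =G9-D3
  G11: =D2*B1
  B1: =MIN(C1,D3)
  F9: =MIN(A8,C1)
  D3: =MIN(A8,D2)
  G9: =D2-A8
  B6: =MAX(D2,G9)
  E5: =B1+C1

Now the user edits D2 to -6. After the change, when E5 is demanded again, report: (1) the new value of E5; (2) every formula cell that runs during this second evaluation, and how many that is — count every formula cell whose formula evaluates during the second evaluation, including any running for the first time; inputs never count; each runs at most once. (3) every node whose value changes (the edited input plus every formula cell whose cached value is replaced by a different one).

Initial pass — values computed on the first demand:
  D3 = MIN(4, -2) = -2
  G9 = -2 - 4 = -6
  C1 = -6 - -2 = -4
  B1 = MIN(-4, -2) = -4
  E5 = -4 + -4 = -8

Second demand — change propagation:
  D3: re-runs because D2 -2->-6; new result -6.
  G9: re-runs because D2 -2->-6; new result -10.
  C1: re-runs because G9 -6->-10; D3 -2->-6; new result -4 (unchanged).
  B1: re-runs because D3 -2->-6; new result -6.
  E5: re-runs because B1 -4->-6; new result -10.

E5 now evaluates to -10.
Run set: B1, C1, D3, E5, G9 (5 run).
Changed values: B1, D2, D3, E5, G9.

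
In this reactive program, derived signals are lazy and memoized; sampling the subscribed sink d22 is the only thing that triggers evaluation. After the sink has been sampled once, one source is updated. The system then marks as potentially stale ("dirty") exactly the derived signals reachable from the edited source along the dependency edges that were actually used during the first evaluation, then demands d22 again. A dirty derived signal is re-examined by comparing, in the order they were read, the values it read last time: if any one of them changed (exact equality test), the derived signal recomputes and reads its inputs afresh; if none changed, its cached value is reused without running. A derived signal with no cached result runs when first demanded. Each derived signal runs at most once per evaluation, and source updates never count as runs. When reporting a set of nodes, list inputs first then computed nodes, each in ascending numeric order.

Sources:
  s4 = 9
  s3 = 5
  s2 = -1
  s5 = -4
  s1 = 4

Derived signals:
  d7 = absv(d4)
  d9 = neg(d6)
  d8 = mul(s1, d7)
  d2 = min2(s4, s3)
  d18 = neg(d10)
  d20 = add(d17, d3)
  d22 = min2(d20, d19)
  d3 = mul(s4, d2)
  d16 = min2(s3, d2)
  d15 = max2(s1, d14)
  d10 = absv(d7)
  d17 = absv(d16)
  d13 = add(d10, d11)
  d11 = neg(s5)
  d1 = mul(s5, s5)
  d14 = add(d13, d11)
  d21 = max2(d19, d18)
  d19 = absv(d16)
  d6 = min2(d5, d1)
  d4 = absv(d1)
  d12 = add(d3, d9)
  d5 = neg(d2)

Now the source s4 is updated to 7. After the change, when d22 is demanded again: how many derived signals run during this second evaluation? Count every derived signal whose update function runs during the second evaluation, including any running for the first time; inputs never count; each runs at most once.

First demand of the output computes:
  d2 = min2(9, 5) = 5
  d3 = mul(9, 5) = 45
  d16 = min2(5, 5) = 5
  d17 = absv(5) = 5
  d19 = absv(5) = 5
  d20 = add(5, 45) = 50
  d22 = min2(50, 5) = 5

After the edit, cleaning proceeds:
  d2: a read changed (s4 9->7) — executes, giving 5 — identical to its old value.
  d3: a read changed (s4 9->7) — executes, giving 35.
  d16: dirty, but its reads are unchanged (s3 unchanged, d2 unchanged); cached 5 stands.
  d17: dirty, but its reads are unchanged (d16 unchanged); cached 5 stands.
  d19: dirty, but its reads are unchanged (d16 unchanged); cached 5 stands.
  d20: a read changed (d3 45->35) — executes, giving 40.
  d22: a read changed (d20 50->40) — executes, giving 5 — identical to its old value.

Note where the cutoff bites: d16 is checked, finds nothing changed, and keeps its cache.

4 derived signals run: d2, d3, d20, d22.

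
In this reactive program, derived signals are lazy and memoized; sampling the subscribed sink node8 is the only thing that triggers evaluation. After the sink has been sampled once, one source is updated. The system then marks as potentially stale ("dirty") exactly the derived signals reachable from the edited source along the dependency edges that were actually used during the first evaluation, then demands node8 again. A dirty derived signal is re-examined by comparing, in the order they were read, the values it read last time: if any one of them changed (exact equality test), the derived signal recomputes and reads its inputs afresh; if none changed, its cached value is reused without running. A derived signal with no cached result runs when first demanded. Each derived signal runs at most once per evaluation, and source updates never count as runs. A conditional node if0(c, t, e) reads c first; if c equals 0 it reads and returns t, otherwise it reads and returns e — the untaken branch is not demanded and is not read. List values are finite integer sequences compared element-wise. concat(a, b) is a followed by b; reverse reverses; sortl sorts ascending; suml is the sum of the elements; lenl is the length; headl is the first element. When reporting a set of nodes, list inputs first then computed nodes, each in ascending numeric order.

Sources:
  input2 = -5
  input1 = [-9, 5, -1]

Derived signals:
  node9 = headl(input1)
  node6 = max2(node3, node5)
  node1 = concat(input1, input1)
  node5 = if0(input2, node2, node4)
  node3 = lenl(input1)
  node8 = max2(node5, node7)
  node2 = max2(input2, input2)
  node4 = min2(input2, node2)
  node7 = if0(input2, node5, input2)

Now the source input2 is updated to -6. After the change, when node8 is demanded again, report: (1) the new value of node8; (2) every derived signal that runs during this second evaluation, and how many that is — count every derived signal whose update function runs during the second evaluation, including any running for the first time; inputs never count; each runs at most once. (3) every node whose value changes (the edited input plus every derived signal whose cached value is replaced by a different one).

First demand of the output computes:
  node2 = max2(-5, -5) = -5
  node4 = min2(-5, -5) = -5
  node5 = if0(input2=-5 -> else branch node4) = -5
  node7 = if0(input2=-5 -> else branch input2) = -5
  node8 = max2(-5, -5) = -5

After the edit, cleaning proceeds:
  node2: a read changed (input2 -5->-6; input2 -5->-6) — executes, giving -6.
  node4: a read changed (input2 -5->-6; node2 -5->-6) — executes, giving -6.
  node5: a read changed (input2 -5->-6; node4 -5->-6) — executes, giving -6.
  node7: a read changed (input2 -5->-6; input2 -5->-6) — executes, giving -6.
  node8: a read changed (node5 -5->-6; node7 -5->-6) — executes, giving -6.

Demanding node8 again yields -6.
5 derived signals run: node2, node4, node5, node7, node8.
The nodes whose values change: input2, node2, node4, node5, node7, node8.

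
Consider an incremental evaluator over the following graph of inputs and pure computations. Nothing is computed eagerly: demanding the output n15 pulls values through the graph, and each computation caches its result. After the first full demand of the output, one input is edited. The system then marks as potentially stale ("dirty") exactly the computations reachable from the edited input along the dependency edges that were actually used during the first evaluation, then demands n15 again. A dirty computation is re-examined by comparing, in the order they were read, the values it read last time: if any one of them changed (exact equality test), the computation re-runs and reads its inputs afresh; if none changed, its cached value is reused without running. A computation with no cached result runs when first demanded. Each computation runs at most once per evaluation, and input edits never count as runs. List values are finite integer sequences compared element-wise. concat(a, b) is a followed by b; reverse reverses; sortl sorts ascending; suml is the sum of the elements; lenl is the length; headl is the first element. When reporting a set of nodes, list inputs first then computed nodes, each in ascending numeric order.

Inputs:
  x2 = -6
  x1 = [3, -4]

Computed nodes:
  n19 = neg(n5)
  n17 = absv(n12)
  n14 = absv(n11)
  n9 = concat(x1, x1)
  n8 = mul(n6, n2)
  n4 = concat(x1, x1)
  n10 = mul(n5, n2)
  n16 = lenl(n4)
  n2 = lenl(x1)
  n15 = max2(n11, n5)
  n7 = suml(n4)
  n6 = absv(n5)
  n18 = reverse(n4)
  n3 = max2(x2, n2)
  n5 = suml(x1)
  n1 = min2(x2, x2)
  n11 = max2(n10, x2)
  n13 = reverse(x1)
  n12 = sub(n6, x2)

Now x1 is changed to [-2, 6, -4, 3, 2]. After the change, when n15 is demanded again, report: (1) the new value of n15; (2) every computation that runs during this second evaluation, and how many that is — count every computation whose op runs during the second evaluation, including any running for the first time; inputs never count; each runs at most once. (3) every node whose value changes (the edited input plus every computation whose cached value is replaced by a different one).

Initial pass — values computed on the first demand:
  n2 = lenl([3, -4]) = 2
  n5 = suml([3, -4]) = -1
  n10 = mul(-1, 2) = -2
  n11 = max2(-2, -6) = -2
  n15 = max2(-2, -1) = -1

Second demand — change propagation:
  n2: re-runs because x1 [3, -4]->[-2, 6, -4, 3, 2]; new result 5.
  n5: re-runs because x1 [3, -4]->[-2, 6, -4, 3, 2]; new result 5.
  n10: re-runs because n5 -1->5; n2 2->5; new result 25.
  n11: re-runs because n10 -2->25; new result 25.
  n15: re-runs because n11 -2->25; n5 -1->5; new result 25.

n15 now evaluates to 25.
Run set: n2, n5, n10, n11, n15 (5 run).
Changed values: x1, n2, n5, n10, n11, n15.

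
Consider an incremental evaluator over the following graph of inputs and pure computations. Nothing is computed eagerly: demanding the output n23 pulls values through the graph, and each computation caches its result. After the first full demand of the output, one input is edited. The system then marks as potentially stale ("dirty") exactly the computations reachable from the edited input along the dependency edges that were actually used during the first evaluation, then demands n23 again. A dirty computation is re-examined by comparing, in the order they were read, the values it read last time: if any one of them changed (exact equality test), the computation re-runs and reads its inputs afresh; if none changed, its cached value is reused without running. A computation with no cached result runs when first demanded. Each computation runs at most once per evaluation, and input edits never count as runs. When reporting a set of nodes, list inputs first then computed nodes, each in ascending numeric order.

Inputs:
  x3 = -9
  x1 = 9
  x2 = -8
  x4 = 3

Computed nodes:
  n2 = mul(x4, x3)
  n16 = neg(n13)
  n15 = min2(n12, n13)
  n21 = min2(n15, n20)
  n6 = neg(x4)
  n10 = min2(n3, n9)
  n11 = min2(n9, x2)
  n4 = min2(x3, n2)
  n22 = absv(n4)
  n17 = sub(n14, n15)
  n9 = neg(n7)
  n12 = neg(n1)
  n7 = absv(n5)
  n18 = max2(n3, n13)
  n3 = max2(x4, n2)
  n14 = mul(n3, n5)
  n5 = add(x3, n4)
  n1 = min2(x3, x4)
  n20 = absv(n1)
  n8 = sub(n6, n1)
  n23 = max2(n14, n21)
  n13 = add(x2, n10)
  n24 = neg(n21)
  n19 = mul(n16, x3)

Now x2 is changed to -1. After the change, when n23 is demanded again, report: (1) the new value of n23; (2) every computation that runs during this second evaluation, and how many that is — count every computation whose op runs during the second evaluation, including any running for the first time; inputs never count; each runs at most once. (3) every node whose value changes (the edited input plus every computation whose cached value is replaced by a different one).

n23 now evaluates to -37.
Run set: n13, n15, n21, n23 (4 run).
Changed values: x2, n13, n15, n21, n23.

Initial pass — values computed on the first demand:
  n1 = min2(-9, 3) = -9
  n2 = mul(3, -9) = -27
  n3 = max2(3, -27) = 3
  n4 = min2(-9, -27) = -27
  n5 = add(-9, -27) = -36
  n7 = absv(-36) = 36
  n9 = neg(36) = -36
  n10 = min2(3, -36) = -36
  n12 = neg(-9) = 9
  n13 = add(-8, -36) = -44
  n14 = mul(3, -36) = -108
  n15 = min2(9, -44) = -44
  n20 = absv(-9) = 9
  n21 = min2(-44, 9) = -44
  n23 = max2(-108, -44) = -44

Second demand — change propagation:
  n13: re-runs because x2 -8->-1; new result -37.
  n15: re-runs because n13 -44->-37; new result -37.
  n21: re-runs because n15 -44->-37; new result -37.
  n23: re-runs because n21 -44->-37; new result -37.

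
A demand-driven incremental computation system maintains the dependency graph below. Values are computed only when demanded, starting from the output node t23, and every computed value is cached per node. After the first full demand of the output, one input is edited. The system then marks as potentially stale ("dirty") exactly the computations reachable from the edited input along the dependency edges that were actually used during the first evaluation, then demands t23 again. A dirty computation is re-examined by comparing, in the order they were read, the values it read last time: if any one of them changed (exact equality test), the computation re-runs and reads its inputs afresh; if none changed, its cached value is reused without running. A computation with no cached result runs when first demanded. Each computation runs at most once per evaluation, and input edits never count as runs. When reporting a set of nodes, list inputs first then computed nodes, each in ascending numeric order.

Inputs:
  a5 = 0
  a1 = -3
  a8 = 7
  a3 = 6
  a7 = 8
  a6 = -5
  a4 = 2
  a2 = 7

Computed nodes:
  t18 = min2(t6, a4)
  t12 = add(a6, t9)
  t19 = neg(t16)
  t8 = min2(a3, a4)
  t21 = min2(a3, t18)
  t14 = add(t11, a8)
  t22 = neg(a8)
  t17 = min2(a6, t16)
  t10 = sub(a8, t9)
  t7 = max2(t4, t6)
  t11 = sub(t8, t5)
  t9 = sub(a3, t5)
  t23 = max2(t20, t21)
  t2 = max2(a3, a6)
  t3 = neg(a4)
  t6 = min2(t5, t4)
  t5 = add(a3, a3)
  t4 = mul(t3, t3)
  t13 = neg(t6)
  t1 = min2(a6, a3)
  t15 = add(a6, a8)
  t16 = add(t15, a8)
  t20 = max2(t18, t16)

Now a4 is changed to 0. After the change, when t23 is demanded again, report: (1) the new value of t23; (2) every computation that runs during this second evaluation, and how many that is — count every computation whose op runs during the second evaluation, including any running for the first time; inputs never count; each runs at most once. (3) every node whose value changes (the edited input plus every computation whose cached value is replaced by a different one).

First evaluation (everything demanded from the output):
  t3 = neg(2) = -2
  t4 = mul(-2, -2) = 4
  t5 = add(6, 6) = 12
  t6 = min2(12, 4) = 4
  t15 = add(-5, 7) = 2
  t16 = add(2, 7) = 9
  t18 = min2(4, 2) = 2
  t20 = max2(2, 9) = 9
  t21 = min2(6, 2) = 2
  t23 = max2(9, 2) = 9

Propagation after the edit:
  t3: runs — a4 2->0; result 0.
  t4: runs — t3 -2->0; t3 -2->0; result 0.
  t6: runs — t4 4->0; result 0.
  t18: runs — t6 4->0; a4 2->0; result 0.
  t20: runs — t18 2->0; result 9 (same value as before).
  t21: runs — t18 2->0; result 0.
  t23: runs — t21 2->0; result 9 (same value as before).

New value of t23: 9.
Computations that run: t3, t4, t6, t18, t20, t21, t23 — 7 in total.
Values that change: a4, t3, t4, t6, t18, t21.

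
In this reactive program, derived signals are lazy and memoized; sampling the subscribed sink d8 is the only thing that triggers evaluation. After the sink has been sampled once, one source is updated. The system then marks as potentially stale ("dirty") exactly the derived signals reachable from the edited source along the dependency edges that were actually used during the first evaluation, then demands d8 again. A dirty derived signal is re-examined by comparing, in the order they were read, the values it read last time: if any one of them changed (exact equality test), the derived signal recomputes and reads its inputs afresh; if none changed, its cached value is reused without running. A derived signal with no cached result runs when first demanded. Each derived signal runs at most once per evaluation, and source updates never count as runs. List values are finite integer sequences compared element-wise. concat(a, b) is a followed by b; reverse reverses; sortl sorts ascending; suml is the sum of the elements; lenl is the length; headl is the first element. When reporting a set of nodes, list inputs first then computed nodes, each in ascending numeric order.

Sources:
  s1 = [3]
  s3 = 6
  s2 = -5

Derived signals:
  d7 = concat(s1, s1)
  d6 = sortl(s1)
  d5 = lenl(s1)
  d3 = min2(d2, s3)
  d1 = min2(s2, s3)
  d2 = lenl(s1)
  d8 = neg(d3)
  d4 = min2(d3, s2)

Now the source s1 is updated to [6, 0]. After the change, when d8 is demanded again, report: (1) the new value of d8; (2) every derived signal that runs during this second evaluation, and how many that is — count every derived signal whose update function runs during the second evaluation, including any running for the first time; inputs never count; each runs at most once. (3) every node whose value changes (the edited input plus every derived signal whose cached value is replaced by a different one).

First demand of the output computes:
  d2 = lenl([3]) = 1
  d3 = min2(1, 6) = 1
  d8 = neg(1) = -1

After the edit, cleaning proceeds:
  d2: a read changed (s1 [3]->[6, 0]) — executes, giving 2.
  d3: a read changed (d2 1->2) — executes, giving 2.
  d8: a read changed (d3 1->2) — executes, giving -2.

Demanding d8 again yields -2.
3 derived signals run: d2, d3, d8.
The nodes whose values change: s1, d2, d3, d8.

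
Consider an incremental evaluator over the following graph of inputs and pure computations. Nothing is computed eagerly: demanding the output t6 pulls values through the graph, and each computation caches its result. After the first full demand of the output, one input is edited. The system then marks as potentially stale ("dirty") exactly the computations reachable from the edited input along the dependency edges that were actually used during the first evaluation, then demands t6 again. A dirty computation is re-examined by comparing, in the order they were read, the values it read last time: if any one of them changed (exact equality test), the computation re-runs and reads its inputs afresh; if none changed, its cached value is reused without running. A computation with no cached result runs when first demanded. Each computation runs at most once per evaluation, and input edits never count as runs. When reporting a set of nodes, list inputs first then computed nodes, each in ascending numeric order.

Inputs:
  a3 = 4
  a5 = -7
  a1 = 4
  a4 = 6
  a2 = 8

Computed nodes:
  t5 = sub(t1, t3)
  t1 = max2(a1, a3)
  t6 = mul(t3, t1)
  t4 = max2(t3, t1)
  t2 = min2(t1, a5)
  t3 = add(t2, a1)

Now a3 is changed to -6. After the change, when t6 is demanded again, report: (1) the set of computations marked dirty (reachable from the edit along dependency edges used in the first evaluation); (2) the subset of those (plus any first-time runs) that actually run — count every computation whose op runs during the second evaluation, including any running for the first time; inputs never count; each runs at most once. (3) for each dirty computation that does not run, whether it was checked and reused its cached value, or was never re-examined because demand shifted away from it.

Dirty set: t1, t2, t3, t6.
Run set: t1 (1 run).
Re-examined without running (cache reused): t2, t3, t6.
The important point: t1 recomputes to an identical value, and the output ends up unchanged.

Initial pass — values computed on the first demand:
  t1 = max2(4, 4) = 4
  t2 = min2(4, -7) = -7
  t3 = add(-7, 4) = -3
  t6 = mul(-3, 4) = -12

Second demand — change propagation:
  t1: re-runs because a3 4->-6; new result 4 (unchanged).
  t2: re-examined; everything it read last time is the same (t1 unchanged, a5 unchanged) — cache -7 kept, no run.
  t3: re-examined; everything it read last time is the same (t2 unchanged, a1 unchanged) — cache -3 kept, no run.
  t6: re-examined; everything it read last time is the same (t3 unchanged, t1 unchanged) — cache -12 kept, no run.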